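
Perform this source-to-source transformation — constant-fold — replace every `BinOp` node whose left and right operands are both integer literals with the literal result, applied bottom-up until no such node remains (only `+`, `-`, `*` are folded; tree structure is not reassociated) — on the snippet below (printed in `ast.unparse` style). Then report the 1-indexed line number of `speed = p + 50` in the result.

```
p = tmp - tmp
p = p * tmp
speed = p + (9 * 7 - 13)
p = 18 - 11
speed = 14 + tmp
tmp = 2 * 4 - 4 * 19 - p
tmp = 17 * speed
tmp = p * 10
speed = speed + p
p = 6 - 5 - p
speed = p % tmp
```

Transformed code:
p = tmp - tmp
p = p * tmp
speed = p + 50
p = 7
speed = 14 + tmp
tmp = -68 - p
tmp = 17 * speed
tmp = p * 10
speed = speed + p
p = 1 - p
speed = p % tmp

3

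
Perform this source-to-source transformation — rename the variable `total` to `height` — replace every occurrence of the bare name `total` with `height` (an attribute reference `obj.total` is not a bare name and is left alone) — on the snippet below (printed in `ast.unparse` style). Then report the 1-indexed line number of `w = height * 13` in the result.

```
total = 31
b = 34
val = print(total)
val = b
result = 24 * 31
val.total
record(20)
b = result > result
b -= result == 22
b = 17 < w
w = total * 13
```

Transformed code:
height = 31
b = 34
val = print(height)
val = b
result = 24 * 31
val.total
record(20)
b = result > result
b -= result == 22
b = 17 < w
w = height * 13

11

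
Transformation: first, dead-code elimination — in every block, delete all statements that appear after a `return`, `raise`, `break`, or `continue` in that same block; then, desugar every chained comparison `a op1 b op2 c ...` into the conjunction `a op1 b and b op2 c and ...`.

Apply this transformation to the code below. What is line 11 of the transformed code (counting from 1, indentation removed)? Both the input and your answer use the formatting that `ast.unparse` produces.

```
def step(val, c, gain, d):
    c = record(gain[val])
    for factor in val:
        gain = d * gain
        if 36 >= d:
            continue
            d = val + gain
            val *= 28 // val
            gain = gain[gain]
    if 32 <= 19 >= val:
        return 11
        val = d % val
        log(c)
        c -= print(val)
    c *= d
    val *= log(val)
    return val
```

return val

Transformed code:
def step(val, c, gain, d):
    c = record(gain[val])
    for factor in val:
        gain = d * gain
        if 36 >= d:
            continue
    if 32 <= 19 and 19 >= val:
        return 11
    c *= d
    val *= log(val)
    return val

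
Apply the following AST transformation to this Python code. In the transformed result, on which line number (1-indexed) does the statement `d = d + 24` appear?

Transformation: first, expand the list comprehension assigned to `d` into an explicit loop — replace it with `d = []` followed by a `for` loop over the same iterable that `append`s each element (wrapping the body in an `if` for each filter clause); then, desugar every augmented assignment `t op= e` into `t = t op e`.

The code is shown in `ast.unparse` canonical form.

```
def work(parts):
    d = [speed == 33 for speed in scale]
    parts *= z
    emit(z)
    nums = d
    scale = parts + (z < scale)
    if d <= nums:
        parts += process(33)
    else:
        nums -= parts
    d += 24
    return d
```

13

Transformed code:
def work(parts):
    d = []
    for speed in scale:
        d.append(speed == 33)
    parts = parts * z
    emit(z)
    nums = d
    scale = parts + (z < scale)
    if d <= nums:
        parts = parts + process(33)
    else:
        nums = nums - parts
    d = d + 24
    return d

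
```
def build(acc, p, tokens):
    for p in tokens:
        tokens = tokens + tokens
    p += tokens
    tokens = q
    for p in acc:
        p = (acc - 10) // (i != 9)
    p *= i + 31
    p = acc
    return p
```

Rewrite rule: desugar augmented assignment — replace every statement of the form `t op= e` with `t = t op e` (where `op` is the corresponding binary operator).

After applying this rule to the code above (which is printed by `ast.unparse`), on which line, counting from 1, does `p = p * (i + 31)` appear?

8

Transformed code:
def build(acc, p, tokens):
    for p in tokens:
        tokens = tokens + tokens
    p = p + tokens
    tokens = q
    for p in acc:
        p = (acc - 10) // (i != 9)
    p = p * (i + 31)
    p = acc
    return p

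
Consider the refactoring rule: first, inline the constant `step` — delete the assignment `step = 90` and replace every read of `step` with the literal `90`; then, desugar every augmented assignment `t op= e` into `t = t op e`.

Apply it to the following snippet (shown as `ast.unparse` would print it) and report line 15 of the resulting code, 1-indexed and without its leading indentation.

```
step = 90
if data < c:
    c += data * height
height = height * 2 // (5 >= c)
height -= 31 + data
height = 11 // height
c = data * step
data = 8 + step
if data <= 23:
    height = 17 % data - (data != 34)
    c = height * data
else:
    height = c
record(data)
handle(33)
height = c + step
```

Transformed code:
if data < c:
    c = c + data * height
height = height * 2 // (5 >= c)
height = height - (31 + data)
height = 11 // height
c = data * 90
data = 8 + 90
if data <= 23:
    height = 17 % data - (data != 34)
    c = height * data
else:
    height = c
record(data)
handle(33)
height = c + 90

height = c + 90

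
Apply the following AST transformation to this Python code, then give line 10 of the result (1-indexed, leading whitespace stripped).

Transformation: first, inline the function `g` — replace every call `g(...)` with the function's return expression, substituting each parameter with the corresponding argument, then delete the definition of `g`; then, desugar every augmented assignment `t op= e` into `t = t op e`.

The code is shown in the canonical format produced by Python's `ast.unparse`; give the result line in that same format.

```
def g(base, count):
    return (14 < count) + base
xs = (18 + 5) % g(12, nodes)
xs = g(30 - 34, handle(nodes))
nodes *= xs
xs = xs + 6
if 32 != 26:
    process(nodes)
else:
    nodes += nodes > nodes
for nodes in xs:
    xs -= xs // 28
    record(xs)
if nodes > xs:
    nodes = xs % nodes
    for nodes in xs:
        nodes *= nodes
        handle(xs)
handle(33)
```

xs = xs - xs // 28

Transformed code:
xs = (18 + 5) % ((14 < nodes) + 12)
xs = (14 < handle(nodes)) + (30 - 34)
nodes = nodes * xs
xs = xs + 6
if 32 != 26:
    process(nodes)
else:
    nodes = nodes + (nodes > nodes)
for nodes in xs:
    xs = xs - xs // 28
    record(xs)
if nodes > xs:
    nodes = xs % nodes
    for nodes in xs:
        nodes = nodes * nodes
        handle(xs)
handle(33)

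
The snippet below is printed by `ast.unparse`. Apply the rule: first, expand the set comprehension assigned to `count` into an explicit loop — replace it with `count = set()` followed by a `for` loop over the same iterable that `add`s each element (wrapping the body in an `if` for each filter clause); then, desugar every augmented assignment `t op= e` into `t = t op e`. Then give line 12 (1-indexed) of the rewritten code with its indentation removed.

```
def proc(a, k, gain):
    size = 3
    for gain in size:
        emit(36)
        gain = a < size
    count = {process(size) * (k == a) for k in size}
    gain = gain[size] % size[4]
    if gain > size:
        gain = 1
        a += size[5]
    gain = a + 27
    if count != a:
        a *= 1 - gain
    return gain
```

Transformed code:
def proc(a, k, gain):
    size = 3
    for gain in size:
        emit(36)
        gain = a < size
    count = set()
    for k in size:
        count.add(process(size) * (k == a))
    gain = gain[size] % size[4]
    if gain > size:
        gain = 1
        a = a + size[5]
    gain = a + 27
    if count != a:
        a = a * (1 - gain)
    return gain

a = a + size[5]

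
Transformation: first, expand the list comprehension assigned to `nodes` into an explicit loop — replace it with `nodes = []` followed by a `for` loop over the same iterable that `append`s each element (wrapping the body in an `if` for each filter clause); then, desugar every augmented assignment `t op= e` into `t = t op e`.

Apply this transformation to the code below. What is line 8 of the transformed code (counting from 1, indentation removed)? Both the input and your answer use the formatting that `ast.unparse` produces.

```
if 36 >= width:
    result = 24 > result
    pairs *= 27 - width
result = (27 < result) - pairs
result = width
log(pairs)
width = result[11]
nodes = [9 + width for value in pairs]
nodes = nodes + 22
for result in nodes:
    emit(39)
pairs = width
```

nodes = []

Transformed code:
if 36 >= width:
    result = 24 > result
    pairs = pairs * (27 - width)
result = (27 < result) - pairs
result = width
log(pairs)
width = result[11]
nodes = []
for value in pairs:
    nodes.append(9 + width)
nodes = nodes + 22
for result in nodes:
    emit(39)
pairs = width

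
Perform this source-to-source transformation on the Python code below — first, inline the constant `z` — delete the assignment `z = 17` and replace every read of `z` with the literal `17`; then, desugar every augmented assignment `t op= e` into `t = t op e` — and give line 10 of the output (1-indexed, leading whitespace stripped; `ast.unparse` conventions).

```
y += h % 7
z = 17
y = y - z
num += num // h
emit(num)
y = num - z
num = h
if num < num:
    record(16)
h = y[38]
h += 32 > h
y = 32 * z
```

h = h + (32 > h)

Transformed code:
y = y + h % 7
y = y - 17
num = num + num // h
emit(num)
y = num - 17
num = h
if num < num:
    record(16)
h = y[38]
h = h + (32 > h)
y = 32 * 17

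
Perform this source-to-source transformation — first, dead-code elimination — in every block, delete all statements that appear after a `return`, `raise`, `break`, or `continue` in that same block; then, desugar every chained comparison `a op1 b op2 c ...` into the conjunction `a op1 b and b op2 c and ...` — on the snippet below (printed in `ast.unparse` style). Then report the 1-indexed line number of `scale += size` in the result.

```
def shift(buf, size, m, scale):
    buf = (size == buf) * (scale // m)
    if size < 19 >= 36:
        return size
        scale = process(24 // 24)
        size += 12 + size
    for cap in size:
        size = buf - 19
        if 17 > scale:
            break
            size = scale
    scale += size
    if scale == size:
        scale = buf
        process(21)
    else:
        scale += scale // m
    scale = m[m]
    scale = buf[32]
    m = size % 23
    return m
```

9

Transformed code:
def shift(buf, size, m, scale):
    buf = (size == buf) * (scale // m)
    if size < 19 and 19 >= 36:
        return size
    for cap in size:
        size = buf - 19
        if 17 > scale:
            break
    scale += size
    if scale == size:
        scale = buf
        process(21)
    else:
        scale += scale // m
    scale = m[m]
    scale = buf[32]
    m = size % 23
    return m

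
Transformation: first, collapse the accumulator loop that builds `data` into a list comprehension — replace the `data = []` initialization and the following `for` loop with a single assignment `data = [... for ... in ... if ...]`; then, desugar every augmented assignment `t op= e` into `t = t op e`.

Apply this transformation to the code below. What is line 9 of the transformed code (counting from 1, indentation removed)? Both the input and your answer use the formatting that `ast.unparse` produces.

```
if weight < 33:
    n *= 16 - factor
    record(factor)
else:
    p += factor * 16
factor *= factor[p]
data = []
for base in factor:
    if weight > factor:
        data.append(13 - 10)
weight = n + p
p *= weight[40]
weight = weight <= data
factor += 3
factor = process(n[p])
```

Transformed code:
if weight < 33:
    n = n * (16 - factor)
    record(factor)
else:
    p = p + factor * 16
factor = factor * factor[p]
data = [13 - 10 for base in factor if weight > factor]
weight = n + p
p = p * weight[40]
weight = weight <= data
factor = factor + 3
factor = process(n[p])

p = p * weight[40]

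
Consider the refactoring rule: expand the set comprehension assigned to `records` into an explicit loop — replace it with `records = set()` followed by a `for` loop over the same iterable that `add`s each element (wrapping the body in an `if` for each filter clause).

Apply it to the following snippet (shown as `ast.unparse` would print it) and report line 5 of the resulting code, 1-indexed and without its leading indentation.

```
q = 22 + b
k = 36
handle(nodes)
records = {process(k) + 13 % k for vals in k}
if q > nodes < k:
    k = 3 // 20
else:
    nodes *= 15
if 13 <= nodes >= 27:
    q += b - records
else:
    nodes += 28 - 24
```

Transformed code:
q = 22 + b
k = 36
handle(nodes)
records = set()
for vals in k:
    records.add(process(k) + 13 % k)
if q > nodes < k:
    k = 3 // 20
else:
    nodes *= 15
if 13 <= nodes >= 27:
    q += b - records
else:
    nodes += 28 - 24

for vals in k:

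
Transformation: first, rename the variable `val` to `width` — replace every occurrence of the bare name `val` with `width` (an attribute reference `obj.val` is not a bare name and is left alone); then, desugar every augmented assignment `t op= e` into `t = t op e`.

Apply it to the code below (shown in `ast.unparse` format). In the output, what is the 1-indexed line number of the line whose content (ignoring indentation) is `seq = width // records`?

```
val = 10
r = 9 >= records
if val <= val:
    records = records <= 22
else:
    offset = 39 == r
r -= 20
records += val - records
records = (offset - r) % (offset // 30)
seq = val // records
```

10

Transformed code:
width = 10
r = 9 >= records
if width <= width:
    records = records <= 22
else:
    offset = 39 == r
r = r - 20
records = records + (width - records)
records = (offset - r) % (offset // 30)
seq = width // records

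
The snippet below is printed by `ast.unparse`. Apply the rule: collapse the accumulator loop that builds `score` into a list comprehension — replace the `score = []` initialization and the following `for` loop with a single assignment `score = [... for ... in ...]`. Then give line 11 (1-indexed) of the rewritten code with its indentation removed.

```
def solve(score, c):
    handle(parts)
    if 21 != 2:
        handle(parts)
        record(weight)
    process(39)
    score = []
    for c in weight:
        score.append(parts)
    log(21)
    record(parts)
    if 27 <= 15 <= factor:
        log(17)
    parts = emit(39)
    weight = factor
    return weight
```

Transformed code:
def solve(score, c):
    handle(parts)
    if 21 != 2:
        handle(parts)
        record(weight)
    process(39)
    score = [parts for c in weight]
    log(21)
    record(parts)
    if 27 <= 15 <= factor:
        log(17)
    parts = emit(39)
    weight = factor
    return weight

log(17)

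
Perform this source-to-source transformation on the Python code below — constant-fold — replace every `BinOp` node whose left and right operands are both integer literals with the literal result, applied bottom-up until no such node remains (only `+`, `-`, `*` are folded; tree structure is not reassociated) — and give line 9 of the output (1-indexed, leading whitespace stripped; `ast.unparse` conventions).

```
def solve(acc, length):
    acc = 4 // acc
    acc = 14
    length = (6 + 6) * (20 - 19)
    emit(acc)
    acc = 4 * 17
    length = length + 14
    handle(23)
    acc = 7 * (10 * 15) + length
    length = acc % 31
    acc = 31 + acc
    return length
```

Transformed code:
def solve(acc, length):
    acc = 4 // acc
    acc = 14
    length = 12
    emit(acc)
    acc = 68
    length = length + 14
    handle(23)
    acc = 1050 + length
    length = acc % 31
    acc = 31 + acc
    return length

acc = 1050 + length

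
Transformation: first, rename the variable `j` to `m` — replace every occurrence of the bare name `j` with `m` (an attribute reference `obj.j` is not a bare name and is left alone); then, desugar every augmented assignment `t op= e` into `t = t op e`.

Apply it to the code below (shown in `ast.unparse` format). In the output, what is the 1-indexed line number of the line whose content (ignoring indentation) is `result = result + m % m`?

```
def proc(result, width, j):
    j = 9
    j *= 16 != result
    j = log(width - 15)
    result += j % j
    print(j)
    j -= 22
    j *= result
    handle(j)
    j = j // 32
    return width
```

Transformed code:
def proc(result, width, m):
    m = 9
    m = m * (16 != result)
    m = log(width - 15)
    result = result + m % m
    print(m)
    m = m - 22
    m = m * result
    handle(m)
    m = m // 32
    return width

5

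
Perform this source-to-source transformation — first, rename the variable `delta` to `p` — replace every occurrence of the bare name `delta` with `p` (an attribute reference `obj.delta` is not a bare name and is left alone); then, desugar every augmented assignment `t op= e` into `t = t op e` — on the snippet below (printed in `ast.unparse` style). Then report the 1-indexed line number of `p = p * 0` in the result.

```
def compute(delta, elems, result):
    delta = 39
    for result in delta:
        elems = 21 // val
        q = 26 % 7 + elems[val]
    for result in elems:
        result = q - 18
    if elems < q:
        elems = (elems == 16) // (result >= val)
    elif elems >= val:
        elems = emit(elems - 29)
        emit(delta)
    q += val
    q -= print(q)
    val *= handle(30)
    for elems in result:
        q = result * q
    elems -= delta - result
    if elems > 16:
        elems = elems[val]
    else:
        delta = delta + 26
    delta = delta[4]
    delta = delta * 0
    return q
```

24

Transformed code:
def compute(p, elems, result):
    p = 39
    for result in p:
        elems = 21 // val
        q = 26 % 7 + elems[val]
    for result in elems:
        result = q - 18
    if elems < q:
        elems = (elems == 16) // (result >= val)
    elif elems >= val:
        elems = emit(elems - 29)
        emit(p)
    q = q + val
    q = q - print(q)
    val = val * handle(30)
    for elems in result:
        q = result * q
    elems = elems - (p - result)
    if elems > 16:
        elems = elems[val]
    else:
        p = p + 26
    p = p[4]
    p = p * 0
    return q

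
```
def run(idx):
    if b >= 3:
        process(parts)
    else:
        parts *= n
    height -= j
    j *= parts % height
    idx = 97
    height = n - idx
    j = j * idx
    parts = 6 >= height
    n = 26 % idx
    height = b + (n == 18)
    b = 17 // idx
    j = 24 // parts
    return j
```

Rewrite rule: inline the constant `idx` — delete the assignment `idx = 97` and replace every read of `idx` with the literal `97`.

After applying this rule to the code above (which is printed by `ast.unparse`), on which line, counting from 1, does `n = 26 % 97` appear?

Transformed code:
def run(idx):
    if b >= 3:
        process(parts)
    else:
        parts *= n
    height -= j
    j *= parts % height
    height = n - 97
    j = j * 97
    parts = 6 >= height
    n = 26 % 97
    height = b + (n == 18)
    b = 17 // 97
    j = 24 // parts
    return j

11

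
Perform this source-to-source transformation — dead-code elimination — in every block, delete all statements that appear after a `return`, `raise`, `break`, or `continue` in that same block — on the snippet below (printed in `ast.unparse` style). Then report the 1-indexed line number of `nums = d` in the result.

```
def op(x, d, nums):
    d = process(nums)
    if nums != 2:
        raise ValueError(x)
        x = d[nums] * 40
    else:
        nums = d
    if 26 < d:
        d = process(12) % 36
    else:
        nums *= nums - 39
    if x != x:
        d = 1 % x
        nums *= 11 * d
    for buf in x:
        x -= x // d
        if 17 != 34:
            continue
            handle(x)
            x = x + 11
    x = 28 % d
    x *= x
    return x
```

6

Transformed code:
def op(x, d, nums):
    d = process(nums)
    if nums != 2:
        raise ValueError(x)
    else:
        nums = d
    if 26 < d:
        d = process(12) % 36
    else:
        nums *= nums - 39
    if x != x:
        d = 1 % x
        nums *= 11 * d
    for buf in x:
        x -= x // d
        if 17 != 34:
            continue
    x = 28 % d
    x *= x
    return x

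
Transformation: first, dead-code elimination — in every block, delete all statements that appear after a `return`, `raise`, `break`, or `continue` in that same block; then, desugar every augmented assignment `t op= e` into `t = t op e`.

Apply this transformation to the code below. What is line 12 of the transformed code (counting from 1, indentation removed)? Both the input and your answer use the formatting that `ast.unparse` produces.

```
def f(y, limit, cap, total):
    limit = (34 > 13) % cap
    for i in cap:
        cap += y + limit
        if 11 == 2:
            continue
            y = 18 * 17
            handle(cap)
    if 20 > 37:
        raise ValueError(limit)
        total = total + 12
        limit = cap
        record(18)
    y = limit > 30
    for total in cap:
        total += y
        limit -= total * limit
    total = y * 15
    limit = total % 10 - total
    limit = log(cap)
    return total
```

Transformed code:
def f(y, limit, cap, total):
    limit = (34 > 13) % cap
    for i in cap:
        cap = cap + (y + limit)
        if 11 == 2:
            continue
    if 20 > 37:
        raise ValueError(limit)
    y = limit > 30
    for total in cap:
        total = total + y
        limit = limit - total * limit
    total = y * 15
    limit = total % 10 - total
    limit = log(cap)
    return total

limit = limit - total * limit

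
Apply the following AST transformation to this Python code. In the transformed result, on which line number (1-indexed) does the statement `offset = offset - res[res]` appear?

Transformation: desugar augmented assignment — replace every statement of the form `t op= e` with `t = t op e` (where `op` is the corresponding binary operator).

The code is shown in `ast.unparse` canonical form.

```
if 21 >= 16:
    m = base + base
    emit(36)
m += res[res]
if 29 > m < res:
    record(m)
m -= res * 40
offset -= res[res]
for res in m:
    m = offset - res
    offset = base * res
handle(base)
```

Transformed code:
if 21 >= 16:
    m = base + base
    emit(36)
m = m + res[res]
if 29 > m < res:
    record(m)
m = m - res * 40
offset = offset - res[res]
for res in m:
    m = offset - res
    offset = base * res
handle(base)

8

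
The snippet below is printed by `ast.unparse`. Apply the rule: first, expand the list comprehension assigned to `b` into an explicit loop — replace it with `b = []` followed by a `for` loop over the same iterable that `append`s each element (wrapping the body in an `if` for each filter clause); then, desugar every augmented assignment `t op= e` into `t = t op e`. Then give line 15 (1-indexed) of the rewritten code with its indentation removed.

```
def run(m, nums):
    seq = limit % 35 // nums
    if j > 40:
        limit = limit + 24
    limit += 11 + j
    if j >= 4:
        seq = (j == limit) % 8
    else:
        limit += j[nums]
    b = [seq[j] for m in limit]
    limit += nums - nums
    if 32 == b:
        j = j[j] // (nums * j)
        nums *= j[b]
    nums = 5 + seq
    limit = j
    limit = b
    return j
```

j = j[j] // (nums * j)

Transformed code:
def run(m, nums):
    seq = limit % 35 // nums
    if j > 40:
        limit = limit + 24
    limit = limit + (11 + j)
    if j >= 4:
        seq = (j == limit) % 8
    else:
        limit = limit + j[nums]
    b = []
    for m in limit:
        b.append(seq[j])
    limit = limit + (nums - nums)
    if 32 == b:
        j = j[j] // (nums * j)
        nums = nums * j[b]
    nums = 5 + seq
    limit = j
    limit = b
    return j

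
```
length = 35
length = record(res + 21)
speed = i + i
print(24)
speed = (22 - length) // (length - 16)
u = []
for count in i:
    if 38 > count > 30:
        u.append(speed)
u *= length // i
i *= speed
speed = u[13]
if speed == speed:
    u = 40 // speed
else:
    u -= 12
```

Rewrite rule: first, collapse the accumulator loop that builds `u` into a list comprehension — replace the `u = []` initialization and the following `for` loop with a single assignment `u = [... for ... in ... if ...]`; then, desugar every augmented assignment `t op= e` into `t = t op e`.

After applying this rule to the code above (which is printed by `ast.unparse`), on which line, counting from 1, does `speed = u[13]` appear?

9

Transformed code:
length = 35
length = record(res + 21)
speed = i + i
print(24)
speed = (22 - length) // (length - 16)
u = [speed for count in i if 38 > count > 30]
u = u * (length // i)
i = i * speed
speed = u[13]
if speed == speed:
    u = 40 // speed
else:
    u = u - 12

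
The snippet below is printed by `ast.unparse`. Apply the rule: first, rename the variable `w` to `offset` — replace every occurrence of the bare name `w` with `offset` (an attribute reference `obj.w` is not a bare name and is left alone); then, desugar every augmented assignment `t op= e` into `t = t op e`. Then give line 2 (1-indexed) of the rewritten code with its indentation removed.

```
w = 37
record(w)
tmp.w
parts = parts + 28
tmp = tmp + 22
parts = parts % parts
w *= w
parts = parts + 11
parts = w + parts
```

record(offset)

Transformed code:
offset = 37
record(offset)
tmp.w
parts = parts + 28
tmp = tmp + 22
parts = parts % parts
offset = offset * offset
parts = parts + 11
parts = offset + parts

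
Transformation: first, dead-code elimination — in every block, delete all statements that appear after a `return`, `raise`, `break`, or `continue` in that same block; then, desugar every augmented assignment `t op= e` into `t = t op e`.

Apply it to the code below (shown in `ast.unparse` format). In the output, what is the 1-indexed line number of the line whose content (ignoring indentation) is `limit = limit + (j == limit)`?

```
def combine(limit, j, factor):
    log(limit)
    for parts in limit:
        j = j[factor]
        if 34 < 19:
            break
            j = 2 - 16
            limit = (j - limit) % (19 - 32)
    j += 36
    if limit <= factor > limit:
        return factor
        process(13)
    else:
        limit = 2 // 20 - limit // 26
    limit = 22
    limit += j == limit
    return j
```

Transformed code:
def combine(limit, j, factor):
    log(limit)
    for parts in limit:
        j = j[factor]
        if 34 < 19:
            break
    j = j + 36
    if limit <= factor > limit:
        return factor
    else:
        limit = 2 // 20 - limit // 26
    limit = 22
    limit = limit + (j == limit)
    return j

13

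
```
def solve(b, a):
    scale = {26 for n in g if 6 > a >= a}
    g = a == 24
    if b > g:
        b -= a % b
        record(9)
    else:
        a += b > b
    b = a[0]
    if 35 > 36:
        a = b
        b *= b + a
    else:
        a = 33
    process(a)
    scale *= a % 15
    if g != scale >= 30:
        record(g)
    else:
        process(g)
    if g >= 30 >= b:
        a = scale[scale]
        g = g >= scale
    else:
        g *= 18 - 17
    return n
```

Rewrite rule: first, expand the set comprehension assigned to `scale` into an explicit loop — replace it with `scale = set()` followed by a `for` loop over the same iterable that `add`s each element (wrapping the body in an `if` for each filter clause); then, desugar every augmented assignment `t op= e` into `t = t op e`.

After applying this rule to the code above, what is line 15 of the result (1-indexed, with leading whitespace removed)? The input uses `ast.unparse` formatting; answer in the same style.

b = b * (b + a)

Transformed code:
def solve(b, a):
    scale = set()
    for n in g:
        if 6 > a >= a:
            scale.add(26)
    g = a == 24
    if b > g:
        b = b - a % b
        record(9)
    else:
        a = a + (b > b)
    b = a[0]
    if 35 > 36:
        a = b
        b = b * (b + a)
    else:
        a = 33
    process(a)
    scale = scale * (a % 15)
    if g != scale >= 30:
        record(g)
    else:
        process(g)
    if g >= 30 >= b:
        a = scale[scale]
        g = g >= scale
    else:
        g = g * (18 - 17)
    return n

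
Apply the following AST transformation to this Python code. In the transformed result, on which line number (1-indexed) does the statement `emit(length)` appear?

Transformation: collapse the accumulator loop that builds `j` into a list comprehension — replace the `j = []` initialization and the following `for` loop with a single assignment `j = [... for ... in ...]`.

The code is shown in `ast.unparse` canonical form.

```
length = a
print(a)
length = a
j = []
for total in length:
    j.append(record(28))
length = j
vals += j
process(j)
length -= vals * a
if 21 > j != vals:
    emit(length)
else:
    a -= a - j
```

10

Transformed code:
length = a
print(a)
length = a
j = [record(28) for total in length]
length = j
vals += j
process(j)
length -= vals * a
if 21 > j != vals:
    emit(length)
else:
    a -= a - j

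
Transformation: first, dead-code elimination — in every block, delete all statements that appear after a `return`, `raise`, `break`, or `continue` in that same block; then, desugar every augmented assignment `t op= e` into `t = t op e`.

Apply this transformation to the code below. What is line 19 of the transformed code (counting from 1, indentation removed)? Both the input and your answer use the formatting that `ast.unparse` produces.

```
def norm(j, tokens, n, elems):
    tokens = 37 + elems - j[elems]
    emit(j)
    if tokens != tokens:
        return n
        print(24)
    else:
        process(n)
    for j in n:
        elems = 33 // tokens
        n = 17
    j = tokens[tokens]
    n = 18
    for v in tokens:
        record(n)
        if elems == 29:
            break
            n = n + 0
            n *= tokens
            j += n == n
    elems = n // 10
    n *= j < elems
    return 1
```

Transformed code:
def norm(j, tokens, n, elems):
    tokens = 37 + elems - j[elems]
    emit(j)
    if tokens != tokens:
        return n
    else:
        process(n)
    for j in n:
        elems = 33 // tokens
        n = 17
    j = tokens[tokens]
    n = 18
    for v in tokens:
        record(n)
        if elems == 29:
            break
    elems = n // 10
    n = n * (j < elems)
    return 1

return 1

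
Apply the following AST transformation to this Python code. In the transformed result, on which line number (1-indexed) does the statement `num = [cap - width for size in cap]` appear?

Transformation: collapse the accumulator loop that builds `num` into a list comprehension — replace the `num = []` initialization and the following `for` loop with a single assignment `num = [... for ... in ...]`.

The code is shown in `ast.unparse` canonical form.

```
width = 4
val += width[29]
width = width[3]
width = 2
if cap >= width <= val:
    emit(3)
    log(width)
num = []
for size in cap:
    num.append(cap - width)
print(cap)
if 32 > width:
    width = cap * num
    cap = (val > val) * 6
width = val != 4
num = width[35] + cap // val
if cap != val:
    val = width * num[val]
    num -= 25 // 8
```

Transformed code:
width = 4
val += width[29]
width = width[3]
width = 2
if cap >= width <= val:
    emit(3)
    log(width)
num = [cap - width for size in cap]
print(cap)
if 32 > width:
    width = cap * num
    cap = (val > val) * 6
width = val != 4
num = width[35] + cap // val
if cap != val:
    val = width * num[val]
    num -= 25 // 8

8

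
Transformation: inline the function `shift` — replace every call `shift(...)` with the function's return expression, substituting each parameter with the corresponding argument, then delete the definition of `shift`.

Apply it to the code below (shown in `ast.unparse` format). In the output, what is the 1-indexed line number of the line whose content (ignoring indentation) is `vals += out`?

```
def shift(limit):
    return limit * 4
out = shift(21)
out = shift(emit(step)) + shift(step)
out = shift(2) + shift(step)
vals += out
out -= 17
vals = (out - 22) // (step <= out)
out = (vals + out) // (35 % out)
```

4

Transformed code:
out = 21 * 4
out = emit(step) * 4 + step * 4
out = 2 * 4 + step * 4
vals += out
out -= 17
vals = (out - 22) // (step <= out)
out = (vals + out) // (35 % out)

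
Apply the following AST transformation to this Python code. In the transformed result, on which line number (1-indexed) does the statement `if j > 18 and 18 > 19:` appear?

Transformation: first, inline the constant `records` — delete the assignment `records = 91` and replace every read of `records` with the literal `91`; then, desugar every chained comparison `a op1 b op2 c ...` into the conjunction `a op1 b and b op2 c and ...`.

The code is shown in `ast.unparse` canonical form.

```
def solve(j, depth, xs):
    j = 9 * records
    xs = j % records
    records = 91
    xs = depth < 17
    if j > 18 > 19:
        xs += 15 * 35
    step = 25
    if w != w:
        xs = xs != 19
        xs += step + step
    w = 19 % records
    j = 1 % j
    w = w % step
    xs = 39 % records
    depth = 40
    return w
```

Transformed code:
def solve(j, depth, xs):
    j = 9 * 91
    xs = j % 91
    xs = depth < 17
    if j > 18 and 18 > 19:
        xs += 15 * 35
    step = 25
    if w != w:
        xs = xs != 19
        xs += step + step
    w = 19 % 91
    j = 1 % j
    w = w % step
    xs = 39 % 91
    depth = 40
    return w

5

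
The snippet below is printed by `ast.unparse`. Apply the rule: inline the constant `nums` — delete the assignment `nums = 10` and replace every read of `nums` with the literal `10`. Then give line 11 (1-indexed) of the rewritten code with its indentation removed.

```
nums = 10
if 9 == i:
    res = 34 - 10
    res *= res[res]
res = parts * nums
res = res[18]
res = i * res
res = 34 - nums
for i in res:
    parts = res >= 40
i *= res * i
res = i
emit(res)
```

res = i

Transformed code:
if 9 == i:
    res = 34 - 10
    res *= res[res]
res = parts * 10
res = res[18]
res = i * res
res = 34 - 10
for i in res:
    parts = res >= 40
i *= res * i
res = i
emit(res)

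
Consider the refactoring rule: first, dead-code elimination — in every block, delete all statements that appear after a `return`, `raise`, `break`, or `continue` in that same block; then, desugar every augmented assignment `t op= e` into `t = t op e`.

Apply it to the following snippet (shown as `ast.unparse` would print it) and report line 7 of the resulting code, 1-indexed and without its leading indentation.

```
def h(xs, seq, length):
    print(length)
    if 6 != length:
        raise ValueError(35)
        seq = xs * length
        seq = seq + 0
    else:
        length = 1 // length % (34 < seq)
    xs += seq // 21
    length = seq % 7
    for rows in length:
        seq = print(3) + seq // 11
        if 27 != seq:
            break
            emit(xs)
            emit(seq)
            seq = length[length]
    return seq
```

Transformed code:
def h(xs, seq, length):
    print(length)
    if 6 != length:
        raise ValueError(35)
    else:
        length = 1 // length % (34 < seq)
    xs = xs + seq // 21
    length = seq % 7
    for rows in length:
        seq = print(3) + seq // 11
        if 27 != seq:
            break
    return seq

xs = xs + seq // 21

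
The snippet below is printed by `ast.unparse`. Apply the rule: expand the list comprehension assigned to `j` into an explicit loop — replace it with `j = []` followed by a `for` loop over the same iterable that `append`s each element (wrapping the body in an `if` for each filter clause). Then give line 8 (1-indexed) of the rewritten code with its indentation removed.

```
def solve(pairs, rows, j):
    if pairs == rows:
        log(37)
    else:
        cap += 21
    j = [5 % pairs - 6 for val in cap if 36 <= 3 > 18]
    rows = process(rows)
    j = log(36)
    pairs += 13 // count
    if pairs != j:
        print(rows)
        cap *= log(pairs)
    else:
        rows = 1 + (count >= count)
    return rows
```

Transformed code:
def solve(pairs, rows, j):
    if pairs == rows:
        log(37)
    else:
        cap += 21
    j = []
    for val in cap:
        if 36 <= 3 > 18:
            j.append(5 % pairs - 6)
    rows = process(rows)
    j = log(36)
    pairs += 13 // count
    if pairs != j:
        print(rows)
        cap *= log(pairs)
    else:
        rows = 1 + (count >= count)
    return rows

if 36 <= 3 > 18:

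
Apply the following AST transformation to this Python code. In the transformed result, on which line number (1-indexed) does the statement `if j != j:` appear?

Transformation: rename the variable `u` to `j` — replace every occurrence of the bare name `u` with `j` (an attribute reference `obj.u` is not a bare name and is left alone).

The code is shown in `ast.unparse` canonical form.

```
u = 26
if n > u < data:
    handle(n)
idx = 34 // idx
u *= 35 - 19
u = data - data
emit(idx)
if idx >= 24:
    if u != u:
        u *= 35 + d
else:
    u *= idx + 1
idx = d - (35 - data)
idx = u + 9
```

Transformed code:
j = 26
if n > j < data:
    handle(n)
idx = 34 // idx
j *= 35 - 19
j = data - data
emit(idx)
if idx >= 24:
    if j != j:
        j *= 35 + d
else:
    j *= idx + 1
idx = d - (35 - data)
idx = j + 9

9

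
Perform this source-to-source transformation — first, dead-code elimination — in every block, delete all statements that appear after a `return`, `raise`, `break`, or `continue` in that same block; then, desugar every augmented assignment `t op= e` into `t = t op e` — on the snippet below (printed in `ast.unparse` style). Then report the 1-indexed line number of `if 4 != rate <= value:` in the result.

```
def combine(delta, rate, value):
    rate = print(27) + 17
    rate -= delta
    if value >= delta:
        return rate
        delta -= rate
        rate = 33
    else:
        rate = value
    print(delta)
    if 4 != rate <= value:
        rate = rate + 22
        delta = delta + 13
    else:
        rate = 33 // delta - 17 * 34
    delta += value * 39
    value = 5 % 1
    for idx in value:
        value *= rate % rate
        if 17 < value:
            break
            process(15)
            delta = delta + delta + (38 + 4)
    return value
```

9

Transformed code:
def combine(delta, rate, value):
    rate = print(27) + 17
    rate = rate - delta
    if value >= delta:
        return rate
    else:
        rate = value
    print(delta)
    if 4 != rate <= value:
        rate = rate + 22
        delta = delta + 13
    else:
        rate = 33 // delta - 17 * 34
    delta = delta + value * 39
    value = 5 % 1
    for idx in value:
        value = value * (rate % rate)
        if 17 < value:
            break
    return value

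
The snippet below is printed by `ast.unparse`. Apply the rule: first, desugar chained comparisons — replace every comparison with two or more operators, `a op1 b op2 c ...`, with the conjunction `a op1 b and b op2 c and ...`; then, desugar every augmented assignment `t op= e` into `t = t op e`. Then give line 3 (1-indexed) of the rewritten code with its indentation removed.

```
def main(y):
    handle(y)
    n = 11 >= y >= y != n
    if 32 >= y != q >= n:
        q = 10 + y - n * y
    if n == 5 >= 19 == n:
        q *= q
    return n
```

n = 11 >= y and y >= y and (y != n)

Transformed code:
def main(y):
    handle(y)
    n = 11 >= y and y >= y and (y != n)
    if 32 >= y and y != q and (q >= n):
        q = 10 + y - n * y
    if n == 5 and 5 >= 19 and (19 == n):
        q = q * q
    return n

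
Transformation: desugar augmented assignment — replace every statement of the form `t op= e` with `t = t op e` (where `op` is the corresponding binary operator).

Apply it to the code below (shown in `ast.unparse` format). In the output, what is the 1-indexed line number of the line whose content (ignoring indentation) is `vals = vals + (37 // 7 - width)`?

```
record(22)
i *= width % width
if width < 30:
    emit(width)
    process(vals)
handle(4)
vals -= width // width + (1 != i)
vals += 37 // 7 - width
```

8

Transformed code:
record(22)
i = i * (width % width)
if width < 30:
    emit(width)
    process(vals)
handle(4)
vals = vals - (width // width + (1 != i))
vals = vals + (37 // 7 - width)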